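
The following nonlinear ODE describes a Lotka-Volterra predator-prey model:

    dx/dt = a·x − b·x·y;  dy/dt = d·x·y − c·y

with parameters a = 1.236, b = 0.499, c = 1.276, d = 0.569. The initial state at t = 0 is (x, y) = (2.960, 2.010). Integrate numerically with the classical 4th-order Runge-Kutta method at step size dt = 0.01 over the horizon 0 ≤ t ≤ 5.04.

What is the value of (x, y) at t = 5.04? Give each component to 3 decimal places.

t=0.000: state=(2.960, 2.010)
step 1 (dt=0.01): k1=(0.690, 0.821), k2=(0.684, 0.826), k3=(0.684, 0.826), k4=(0.679, 0.832); state += dt/6·(k1+2k2+2k3+k4)
t=0.010: state=(2.967, 2.018)
t=0.020: state=(2.974, 2.027)
t=0.030: state=(2.980, 2.035)
continuing one RK4 step at a time; state shown every 20 steps (Δt=0.2):
t=0.200: state=(3.074, 2.196)
t=0.400: state=(3.126, 2.423)
t=0.600: state=(3.104, 2.678)
t=0.800: state=(3.003, 2.939)
t=1.000: state=(2.833, 3.175)
t=1.200: state=(2.617, 3.356)
t=1.400: state=(2.384, 3.456)
t=1.600: state=(2.159, 3.466)
t=1.800: state=(1.962, 3.394)
t=2.000: state=(1.802, 3.256)
t=2.200: state=(1.682, 3.075)
t=2.400: state=(1.600, 2.870)
t=2.600: state=(1.555, 2.660)
t=2.800: state=(1.542, 2.458)
t=3.000: state=(1.560, 2.271)
t=3.200: state=(1.606, 2.106)
t=3.400: state=(1.678, 1.967)
t=3.600: state=(1.777, 1.854)
t=3.800: state=(1.899, 1.770)
t=4.000: state=(2.044, 1.716)
t=4.200: state=(2.208, 1.693)
t=4.400: state=(2.387, 1.704)
t=4.600: state=(2.573, 1.750)
t=4.800: state=(2.756, 1.837)
t=5.000: state=(2.920, 1.966)
t=5.040: state=(2.949, 1.997)

(x, y) = (2.949, 1.997)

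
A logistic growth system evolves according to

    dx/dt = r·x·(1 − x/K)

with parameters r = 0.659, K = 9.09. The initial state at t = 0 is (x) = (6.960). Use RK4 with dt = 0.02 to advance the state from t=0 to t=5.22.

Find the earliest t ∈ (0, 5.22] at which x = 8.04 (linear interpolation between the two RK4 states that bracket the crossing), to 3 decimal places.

t=0.000: state=(6.960)
step 1 (dt=0.02): k1=(1.075), k2=(1.071), k3=(1.071), k4=(1.067); state += dt/6·(k1+2k2+2k3+k4)
t=0.020: state=(6.981)
t=0.040: state=(7.003)
t=0.060: state=(7.024)
continuing one RK4 step at a time; state shown every 10 steps (Δt=0.2):
t=0.200: state=(7.167)
t=0.400: state=(7.360)
t=0.600: state=(7.537)
t=0.800: state=(7.699)
t=1.000: state=(7.847)
t=1.200: state=(7.982)
t=1.280: state=(8.032)
next step: t=1.300: state=(8.045) — x has crossed 8.04
linear interpolation between t=1.280 (8.03249) and t=1.300 (8.04474) → t≈1.292

t = 1.292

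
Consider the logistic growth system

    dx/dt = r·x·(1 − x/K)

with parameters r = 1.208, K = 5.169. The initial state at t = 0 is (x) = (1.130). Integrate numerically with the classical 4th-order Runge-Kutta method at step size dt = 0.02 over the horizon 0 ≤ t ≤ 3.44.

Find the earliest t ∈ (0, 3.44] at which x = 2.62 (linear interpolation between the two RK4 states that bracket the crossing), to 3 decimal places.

t = 1.077

t=0.000: state=(1.130)
step 1 (dt=0.02): k1=(1.067), k2=(1.074), k3=(1.074), k4=(1.081); state += dt/6·(k1+2k2+2k3+k4)
t=0.020: state=(1.151)
t=0.040: state=(1.173)
t=0.060: state=(1.195)
continuing one RK4 step at a time; state shown every 10 steps (Δt=0.2):
t=0.200: state=(1.358)
t=0.400: state=(1.613)
t=0.600: state=(1.892)
t=0.800: state=(2.190)
t=1.000: state=(2.500)
t=1.060: state=(2.593)
next step: t=1.080: state=(2.624) — x has crossed 2.62
linear interpolation between t=1.060 (2.59316) and t=1.080 (2.62438) → t≈1.077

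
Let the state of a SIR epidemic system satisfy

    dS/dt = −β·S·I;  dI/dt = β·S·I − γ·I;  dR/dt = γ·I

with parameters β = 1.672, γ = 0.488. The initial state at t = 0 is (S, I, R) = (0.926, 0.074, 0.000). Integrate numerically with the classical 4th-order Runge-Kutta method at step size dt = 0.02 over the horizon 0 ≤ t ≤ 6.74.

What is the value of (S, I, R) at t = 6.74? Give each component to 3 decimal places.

t=0.000: state=(0.926, 0.074, 0.000)
step 1 (dt=0.02): k1=(-0.115, 0.078, 0.036), k2=(-0.116, 0.079, 0.036), k3=(-0.116, 0.079, 0.036), k4=(-0.117, 0.080, 0.037); state += dt/6·(k1+2k2+2k3+k4)
t=0.020: state=(0.924, 0.076, 0.001)
t=0.040: state=(0.921, 0.077, 0.001)
t=0.060: state=(0.919, 0.079, 0.002)
continuing one RK4 step at a time; state shown every 25 steps (Δt=0.5):
t=0.500: state=(0.854, 0.122, 0.024)
t=1.000: state=(0.751, 0.188, 0.061)
t=1.500: state=(0.622, 0.262, 0.116)
t=2.000: state=(0.486, 0.326, 0.188)
t=2.500: state=(0.364, 0.364, 0.273)
t=3.000: state=(0.267, 0.370, 0.363)
t=3.500: state=(0.197, 0.351, 0.451)
t=4.000: state=(0.149, 0.318, 0.533)
t=4.500: state=(0.116, 0.278, 0.606)
t=5.000: state=(0.094, 0.238, 0.669)
t=5.500: state=(0.078, 0.200, 0.722)
t=6.000: state=(0.067, 0.166, 0.767)
t=6.500: state=(0.059, 0.137, 0.804)
t=6.740: state=(0.056, 0.125, 0.819)

(S, I, R) = (0.056, 0.125, 0.819)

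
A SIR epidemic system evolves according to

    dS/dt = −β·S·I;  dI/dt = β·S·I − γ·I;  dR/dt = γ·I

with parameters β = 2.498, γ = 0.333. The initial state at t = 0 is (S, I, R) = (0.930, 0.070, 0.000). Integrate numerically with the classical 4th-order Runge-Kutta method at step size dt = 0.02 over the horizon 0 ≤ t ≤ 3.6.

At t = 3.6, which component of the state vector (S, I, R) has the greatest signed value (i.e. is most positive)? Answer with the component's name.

largest component: R

t=0.000: state=(0.930, 0.070, 0.000)
step 1 (dt=0.02): k1=(-0.163, 0.139, 0.023), k2=(-0.166, 0.142, 0.024), k3=(-0.166, 0.142, 0.024), k4=(-0.169, 0.144, 0.024); state += dt/6·(k1+2k2+2k3+k4)
t=0.020: state=(0.927, 0.073, 0.000)
t=0.040: state=(0.923, 0.076, 0.001)
t=0.060: state=(0.920, 0.079, 0.001)
continuing one RK4 step at a time; state shown every 10 steps (Δt=0.2):
t=0.200: state=(0.891, 0.103, 0.006)
t=0.400: state=(0.837, 0.149, 0.014)
t=0.600: state=(0.766, 0.208, 0.026)
t=0.800: state=(0.679, 0.279, 0.042)
t=1.000: state=(0.579, 0.358, 0.063)
t=1.200: state=(0.475, 0.436, 0.090)
t=1.400: state=(0.375, 0.504, 0.121)
t=1.600: state=(0.288, 0.556, 0.156)
t=1.800: state=(0.216, 0.589, 0.195)
t=2.000: state=(0.160, 0.605, 0.235)
t=2.200: state=(0.118, 0.607, 0.275)
t=2.400: state=(0.087, 0.597, 0.315)
t=2.600: state=(0.065, 0.580, 0.354)
t=2.800: state=(0.049, 0.559, 0.392)
t=3.000: state=(0.037, 0.534, 0.429)
t=3.200: state=(0.029, 0.508, 0.463)
t=3.400: state=(0.022, 0.481, 0.496)
t=3.600: state=(0.018, 0.455, 0.528)
compare at T: S=0.018, I=0.455, R=0.528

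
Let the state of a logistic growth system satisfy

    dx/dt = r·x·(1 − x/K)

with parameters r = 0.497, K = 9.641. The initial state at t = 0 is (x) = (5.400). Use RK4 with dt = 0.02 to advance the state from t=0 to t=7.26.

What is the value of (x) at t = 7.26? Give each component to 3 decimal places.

t=0.000: state=(5.400)
step 1 (dt=0.02): k1=(1.181), k2=(1.180), k3=(1.180), k4=(1.179); state += dt/6·(k1+2k2+2k3+k4)
t=0.020: state=(5.424)
t=0.040: state=(5.447)
t=0.060: state=(5.471)
continuing one RK4 step at a time; state shown every 25 steps (Δt=0.5):
t=0.500: state=(5.979)
t=1.000: state=(6.524)
t=1.500: state=(7.024)
t=2.000: state=(7.470)
t=2.500: state=(7.859)
t=3.000: state=(8.192)
t=3.500: state=(8.472)
t=4.000: state=(8.705)
t=4.500: state=(8.895)
t=5.000: state=(9.049)
t=5.500: state=(9.173)
t=6.000: state=(9.272)
t=6.500: state=(9.351)
t=7.000: state=(9.413)
t=7.260: state=(9.440)

(x) = (9.440)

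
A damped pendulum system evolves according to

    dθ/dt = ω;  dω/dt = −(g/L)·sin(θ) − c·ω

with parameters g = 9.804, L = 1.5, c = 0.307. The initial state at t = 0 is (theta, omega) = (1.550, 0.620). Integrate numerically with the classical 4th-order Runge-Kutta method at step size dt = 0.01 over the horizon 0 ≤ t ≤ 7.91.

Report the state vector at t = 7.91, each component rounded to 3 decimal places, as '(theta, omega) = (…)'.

t=0.000: state=(1.550, 0.620)
step 1 (dt=0.01): k1=(0.620, -6.725), k2=(0.586, -6.715), k3=(0.586, -6.715), k4=(0.553, -6.705); state += dt/6·(k1+2k2+2k3+k4)
t=0.010: state=(1.556, 0.553)
t=0.020: state=(1.561, 0.486)
t=0.030: state=(1.566, 0.419)
continuing one RK4 step at a time; state shown every 50 steps (Δt=0.5):
t=0.500: state=(1.065, -2.432)
t=1.000: state=(-0.462, -2.899)
t=1.500: state=(-1.239, -0.030)
t=2.000: state=(-0.560, 2.466)
t=2.500: state=(0.674, 1.826)
t=3.000: state=(0.928, -0.829)
t=3.500: state=(0.054, -2.216)
t=4.000: state=(-0.760, -0.671)
t=4.500: state=(-0.529, 1.441)
t=5.000: state=(0.326, 1.508)
t=5.500: state=(0.646, -0.330)
t=6.000: state=(0.111, -1.508)
t=6.500: state=(-0.490, -0.593)
t=7.000: state=(-0.379, 0.938)
t=7.500: state=(0.202, 1.062)
t=7.910: state=(0.446, 0.047)

(theta, omega) = (0.446, 0.047)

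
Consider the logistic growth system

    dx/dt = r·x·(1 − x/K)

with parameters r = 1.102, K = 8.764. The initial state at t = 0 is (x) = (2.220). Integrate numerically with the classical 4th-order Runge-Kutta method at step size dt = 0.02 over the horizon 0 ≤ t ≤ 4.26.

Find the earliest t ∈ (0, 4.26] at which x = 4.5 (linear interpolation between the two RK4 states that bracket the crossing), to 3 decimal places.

t = 1.030

t=0.000: state=(2.220)
step 1 (dt=0.02): k1=(1.827), k2=(1.837), k3=(1.837), k4=(1.847); state += dt/6·(k1+2k2+2k3+k4)
t=0.020: state=(2.257)
t=0.040: state=(2.294)
t=0.060: state=(2.331)
continuing one RK4 step at a time; state shown every 10 steps (Δt=0.2):
t=0.200: state=(2.605)
t=0.400: state=(3.025)
t=0.600: state=(3.475)
t=0.800: state=(3.946)
t=1.000: state=(4.428)
t=1.020: state=(4.476)
next step: t=1.040: state=(4.524) — x has crossed 4.5
linear interpolation between t=1.020 (4.47620) and t=1.040 (4.52445) → t≈1.030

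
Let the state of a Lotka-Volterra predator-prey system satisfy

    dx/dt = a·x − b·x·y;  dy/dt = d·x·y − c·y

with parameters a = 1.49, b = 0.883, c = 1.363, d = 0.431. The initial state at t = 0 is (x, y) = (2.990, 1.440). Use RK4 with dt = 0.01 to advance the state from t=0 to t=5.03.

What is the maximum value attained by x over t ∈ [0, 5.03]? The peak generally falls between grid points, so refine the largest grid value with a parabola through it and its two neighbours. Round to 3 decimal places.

t=0.000: state=(2.990, 1.440)
step 1 (dt=0.01): k1=(0.653, -0.107), k2=(0.655, -0.105), k3=(0.655, -0.105), k4=(0.657, -0.103); state += dt/6·(k1+2k2+2k3+k4)
t=0.010: state=(2.997, 1.439)
t=0.020: state=(3.003, 1.438)
t=0.030: state=(3.010, 1.437)
continuing one RK4 step at a time; state shown every 20 steps (Δt=0.2):
t=0.200: state=(3.128, 1.427)
t=0.400: state=(3.275, 1.432)
t=0.600: state=(3.420, 1.455)
t=0.800: state=(3.551, 1.496)
t=1.000: state=(3.655, 1.554)
t=1.200: state=(3.719, 1.627)
t=1.400: state=(3.732, 1.708)
t=1.600: state=(3.691, 1.792)
t=1.800: state=(3.598, 1.869)
t=2.000: state=(3.465, 1.930)
t=2.200: state=(3.308, 1.967)
t=2.400: state=(3.144, 1.978)
t=2.600: state=(2.990, 1.962)
t=2.800: state=(2.858, 1.921)
t=3.000: state=(2.756, 1.863)
t=3.200: state=(2.688, 1.793)
t=3.400: state=(2.656, 1.718)
t=3.600: state=(2.658, 1.645)
t=3.800: state=(2.695, 1.577)
t=4.000: state=(2.763, 1.519)
t=4.200: state=(2.858, 1.473)
t=4.400: state=(2.978, 1.442)
t=4.600: state=(3.114, 1.428)
t=4.800: state=(3.260, 1.431)
t=5.000: state=(3.406, 1.452)
t=5.030: state=(3.427, 1.457)
largest grid value and its neighbours: x(1.340)=3.73367, x(1.350)=3.73374, x(1.360)=3.73366
parabola through these three points peaks at t≈1.350 with x≈3.73374

max x = 3.734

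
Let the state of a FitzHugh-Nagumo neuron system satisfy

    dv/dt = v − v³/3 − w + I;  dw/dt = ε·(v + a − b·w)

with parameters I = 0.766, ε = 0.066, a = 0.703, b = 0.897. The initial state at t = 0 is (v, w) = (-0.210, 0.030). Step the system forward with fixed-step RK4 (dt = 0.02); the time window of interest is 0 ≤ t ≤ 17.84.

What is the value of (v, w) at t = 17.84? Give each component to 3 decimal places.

(v, w) = (0.981, 1.539)

t=0.000: state=(-0.210, 0.030)
step 1 (dt=0.02): k1=(0.529, 0.031), k2=(0.534, 0.031), k3=(0.534, 0.031), k4=(0.539, 0.031); state += dt/6·(k1+2k2+2k3+k4)
t=0.020: state=(-0.199, 0.031)
t=0.040: state=(-0.188, 0.031)
t=0.060: state=(-0.177, 0.032)
continuing one RK4 step at a time; state shown every 50 steps (Δt=1):
t=1.000: state=(0.649, 0.084)
t=2.000: state=(1.738, 0.205)
t=3.000: state=(1.912, 0.358)
t=4.000: state=(1.872, 0.504)
t=5.000: state=(1.817, 0.638)
t=6.000: state=(1.762, 0.761)
t=7.000: state=(1.706, 0.874)
t=8.000: state=(1.649, 0.976)
t=9.000: state=(1.593, 1.069)
t=10.000: state=(1.535, 1.153)
t=11.000: state=(1.477, 1.228)
t=12.000: state=(1.417, 1.295)
t=13.000: state=(1.355, 1.355)
t=14.000: state=(1.291, 1.407)
t=15.000: state=(1.222, 1.451)
t=16.000: state=(1.147, 1.489)
t=17.000: state=(1.063, 1.519)
t=17.840: state=(0.981, 1.539)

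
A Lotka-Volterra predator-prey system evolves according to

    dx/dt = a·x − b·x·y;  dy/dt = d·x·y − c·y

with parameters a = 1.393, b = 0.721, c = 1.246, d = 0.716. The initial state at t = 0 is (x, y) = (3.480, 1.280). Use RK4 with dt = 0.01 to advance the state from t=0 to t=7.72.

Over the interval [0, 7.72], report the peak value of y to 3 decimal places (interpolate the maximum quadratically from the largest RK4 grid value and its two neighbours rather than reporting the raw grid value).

max y = 4.022

t=0.000: state=(3.480, 1.280)
step 1 (dt=0.01): k1=(1.636, 1.594), k2=(1.620, 1.612), k3=(1.620, 1.612), k4=(1.603, 1.630); state += dt/6·(k1+2k2+2k3+k4)
t=0.010: state=(3.496, 1.296)
t=0.020: state=(3.512, 1.313)
t=0.030: state=(3.528, 1.329)
continuing one RK4 step at a time; state shown every 25 steps (Δt=0.25):
t=0.250: state=(3.749, 1.799)
t=0.500: state=(3.597, 2.562)
t=0.750: state=(2.973, 3.397)
t=1.000: state=(2.160, 3.938)
t=1.250: state=(1.488, 3.983)
t=1.500: state=(1.055, 3.650)
t=1.750: state=(0.809, 3.151)
t=2.000: state=(0.680, 2.633)
t=2.250: state=(0.626, 2.166)
t=2.500: state=(0.623, 1.772)
t=2.750: state=(0.660, 1.455)
t=3.000: state=(0.736, 1.207)
t=3.250: state=(0.854, 1.018)
t=3.500: state=(1.020, 0.881)
t=3.750: state=(1.244, 0.790)
t=4.000: state=(1.536, 0.741)
t=4.250: state=(1.906, 0.738)
t=4.500: state=(2.355, 0.790)
t=4.750: state=(2.864, 0.923)
t=5.000: state=(3.364, 1.181)
t=5.250: state=(3.710, 1.635)
t=5.500: state=(3.687, 2.338)
t=5.750: state=(3.175, 3.186)
t=6.000: state=(2.374, 3.840)
t=6.250: state=(1.644, 4.017)
t=6.500: state=(1.149, 3.764)
t=6.750: state=(0.861, 3.291)
t=7.000: state=(0.706, 2.769)
t=7.250: state=(0.635, 2.284)
t=7.500: state=(0.619, 1.870)
t=7.720: state=(0.641, 1.570)
largest grid value and its neighbours: y(6.200)=4.02162, y(6.210)=4.02217, y(6.220)=4.02196
parabola through these three points peaks at t≈6.212 with y≈4.02218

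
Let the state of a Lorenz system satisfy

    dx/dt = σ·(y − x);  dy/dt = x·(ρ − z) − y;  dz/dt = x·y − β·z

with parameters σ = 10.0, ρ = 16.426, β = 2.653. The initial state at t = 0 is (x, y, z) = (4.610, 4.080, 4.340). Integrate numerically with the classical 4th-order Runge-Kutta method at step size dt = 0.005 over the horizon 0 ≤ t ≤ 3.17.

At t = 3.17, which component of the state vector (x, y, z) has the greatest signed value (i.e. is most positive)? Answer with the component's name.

t=0.000: state=(4.610, 4.080, 4.340)
step 1 (dt=0.005): k1=(-5.300, 51.636, 7.295), k2=(-3.877, 51.263, 7.786), k3=(-3.922, 51.302, 7.793), k4=(-2.539, 50.964, 8.289); state += dt/6·(k1+2k2+2k3+k4)
t=0.005: state=(4.590, 4.336, 4.379)
t=0.010: state=(4.584, 4.590, 4.423)
t=0.015: state=(4.591, 4.841, 4.472)
continuing one RK4 step at a time; state shown every 40 steps (Δt=0.2):
t=0.200: state=(9.775, 13.405, 13.177)
t=0.400: state=(7.770, 2.830, 22.559)
t=0.600: state=(1.530, 0.454, 13.832)
t=0.800: state=(1.130, 1.482, 8.295)
t=1.000: state=(2.898, 4.517, 5.776)
t=1.200: state=(8.492, 12.122, 11.289)
t=1.400: state=(9.002, 4.943, 22.770)
t=1.600: state=(2.365, 0.904, 14.961)
t=1.800: state=(1.729, 2.176, 9.189)
t=2.000: state=(4.006, 6.020, 7.168)
t=2.200: state=(9.607, 12.071, 15.191)
t=2.400: state=(7.148, 3.385, 20.913)
t=2.600: state=(2.489, 1.771, 13.563)
t=2.800: state=(2.920, 3.916, 9.036)
t=3.000: state=(6.635, 9.305, 10.336)
t=3.170: state=(9.879, 9.696, 19.350)
compare at T: x=9.879, y=9.696, z=19.350

largest component: z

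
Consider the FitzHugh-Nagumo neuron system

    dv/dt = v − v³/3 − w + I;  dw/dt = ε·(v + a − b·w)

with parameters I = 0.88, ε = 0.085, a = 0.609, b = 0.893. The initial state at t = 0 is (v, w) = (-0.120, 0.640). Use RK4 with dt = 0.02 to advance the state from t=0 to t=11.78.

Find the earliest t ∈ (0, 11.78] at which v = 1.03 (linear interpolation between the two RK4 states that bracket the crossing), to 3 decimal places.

t = 2.508

t=0.000: state=(-0.120, 0.640)
step 1 (dt=0.02): k1=(0.121, -0.007), k2=(0.122, -0.007), k3=(0.122, -0.007), k4=(0.123, -0.007); state += dt/6·(k1+2k2+2k3+k4)
t=0.020: state=(-0.118, 0.640)
t=0.040: state=(-0.115, 0.640)
t=0.060: state=(-0.113, 0.640)
continuing one RK4 step at a time; state shown every 25 steps (Δt=0.5):
t=0.500: state=(-0.041, 0.638)
t=1.000: state=(0.089, 0.640)
t=1.500: state=(0.297, 0.650)
t=2.000: state=(0.615, 0.670)
t=2.500: state=(1.023, 0.704)
next step: t=2.520: state=(1.040, 0.706) — v has crossed 1.03
linear interpolation between t=2.500 (1.02328) and t=2.520 (1.04009) → t≈2.508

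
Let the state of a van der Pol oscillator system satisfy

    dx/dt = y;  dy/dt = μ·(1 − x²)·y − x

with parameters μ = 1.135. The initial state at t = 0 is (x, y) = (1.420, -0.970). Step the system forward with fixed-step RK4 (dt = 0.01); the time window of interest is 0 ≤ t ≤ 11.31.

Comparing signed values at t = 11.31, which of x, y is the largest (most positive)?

largest component: y

t=0.000: state=(1.420, -0.970)
step 1 (dt=0.01): k1=(-0.970, -0.301), k2=(-0.972, -0.310), k3=(-0.972, -0.310), k4=(-0.973, -0.318); state += dt/6·(k1+2k2+2k3+k4)
t=0.010: state=(1.410, -0.973)
t=0.020: state=(1.401, -0.976)
t=0.030: state=(1.391, -0.980)
continuing one RK4 step at a time; state shown every 50 steps (Δt=0.5):
t=0.500: state=(0.862, -1.341)
t=1.000: state=(-0.026, -2.336)
t=1.500: state=(-1.388, -2.523)
t=2.000: state=(-2.026, -0.207)
t=2.500: state=(-1.922, 0.449)
t=3.000: state=(-1.643, 0.654)
t=3.500: state=(-1.261, 0.899)
t=4.000: state=(-0.702, 1.407)
t=4.500: state=(0.248, 2.485)
t=5.000: state=(1.562, 2.080)
t=5.500: state=(2.011, 0.018)
t=6.000: state=(1.861, -0.492)
t=6.500: state=(1.563, -0.696)
t=7.000: state=(1.151, -0.981)
t=7.500: state=(0.527, -1.600)
t=8.000: state=(-0.551, -2.724)
t=8.500: state=(-1.768, -1.471)
t=9.000: state=(-2.000, 0.180)
t=9.500: state=(-1.800, 0.544)
t=10.000: state=(-1.479, 0.748)
t=10.500: state=(-1.031, 1.082)
t=11.000: state=(-0.328, 1.834)
t=11.310: state=(0.355, 2.581)
compare at T: x=0.355, y=2.581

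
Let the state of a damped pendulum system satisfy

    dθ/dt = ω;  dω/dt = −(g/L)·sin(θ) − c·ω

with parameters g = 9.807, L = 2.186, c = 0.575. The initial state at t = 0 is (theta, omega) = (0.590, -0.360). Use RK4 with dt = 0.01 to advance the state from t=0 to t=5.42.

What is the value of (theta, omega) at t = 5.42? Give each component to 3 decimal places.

(theta, omega) = (0.055, 0.219)

t=0.000: state=(0.590, -0.360)
step 1 (dt=0.01): k1=(-0.360, -2.289), k2=(-0.371, -2.276), k3=(-0.371, -2.276), k4=(-0.383, -2.262); state += dt/6·(k1+2k2+2k3+k4)
t=0.010: state=(0.586, -0.383)
t=0.020: state=(0.582, -0.405)
t=0.030: state=(0.578, -0.427)
continuing one RK4 step at a time; state shown every 20 steps (Δt=0.2):
t=0.200: state=(0.476, -0.755)
t=0.400: state=(0.298, -0.995)
t=0.600: state=(0.091, -1.049)
t=0.800: state=(-0.109, -0.924)
t=1.000: state=(-0.270, -0.659)
t=1.200: state=(-0.368, -0.317)
t=1.400: state=(-0.395, 0.038)
t=1.600: state=(-0.356, 0.349)
t=1.800: state=(-0.262, 0.571)
t=2.000: state=(-0.135, 0.676)
t=2.200: state=(0.000, 0.658)
t=2.400: state=(0.121, 0.533)
t=2.600: state=(0.208, 0.333)
t=2.800: state=(0.252, 0.100)
t=3.000: state=(0.249, -0.124)
t=3.200: state=(0.205, -0.304)
t=3.400: state=(0.132, -0.414)
t=3.600: state=(0.045, -0.443)
t=3.800: state=(-0.040, -0.396)
t=4.000: state=(-0.109, -0.288)
t=4.200: state=(-0.153, -0.143)
t=4.400: state=(-0.166, 0.009)
t=4.600: state=(-0.150, 0.143)
t=4.800: state=(-0.111, 0.239)
t=5.000: state=(-0.058, 0.285)
t=5.200: state=(-0.001, 0.279)
t=5.400: state=(0.050, 0.226)
t=5.420: state=(0.055, 0.219)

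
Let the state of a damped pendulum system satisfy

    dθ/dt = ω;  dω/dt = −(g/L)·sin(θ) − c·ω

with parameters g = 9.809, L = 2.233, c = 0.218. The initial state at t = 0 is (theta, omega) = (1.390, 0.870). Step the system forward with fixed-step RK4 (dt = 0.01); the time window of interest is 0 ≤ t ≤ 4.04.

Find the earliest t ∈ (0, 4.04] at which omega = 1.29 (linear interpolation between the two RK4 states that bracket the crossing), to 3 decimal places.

t=0.000: state=(1.390, 0.870)
step 1 (dt=0.01): k1=(0.870, -4.511), k2=(0.847, -4.509), k3=(0.847, -4.509), k4=(0.825, -4.508); state += dt/6·(k1+2k2+2k3+k4)
t=0.010: state=(1.398, 0.825)
t=0.020: state=(1.406, 0.780)
t=0.030: state=(1.414, 0.735)
continuing one RK4 step at a time; state shown every 20 steps (Δt=0.2):
t=0.200: state=(1.475, -0.020)
t=0.400: state=(1.385, -0.872)
t=0.600: state=(1.130, -1.653)
t=0.800: state=(0.734, -2.273)
t=1.000: state=(0.242, -2.577)
t=1.200: state=(-0.268, -2.453)
t=1.400: state=(-0.713, -1.939)
t=1.600: state=(-1.028, -1.195)
t=1.800: state=(-1.185, -0.370)
t=2.000: state=(-1.177, 0.445)
t=2.200: state=(-1.012, 1.194)
t=2.220: state=(-0.987, 1.262)
next step: t=2.230: state=(-0.974, 1.296) — omega has crossed 1.29
linear interpolation between t=2.220 (1.26250) and t=2.230 (1.29621) → t≈2.228

t = 2.228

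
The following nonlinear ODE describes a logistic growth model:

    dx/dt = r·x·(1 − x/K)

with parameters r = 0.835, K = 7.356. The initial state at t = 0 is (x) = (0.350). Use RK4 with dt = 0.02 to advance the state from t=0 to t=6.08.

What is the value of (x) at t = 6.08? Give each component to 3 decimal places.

(x) = (6.539)

t=0.000: state=(0.350)
step 1 (dt=0.02): k1=(0.278), k2=(0.280), k3=(0.280), k4=(0.283); state += dt/6·(k1+2k2+2k3+k4)
t=0.020: state=(0.356)
t=0.040: state=(0.361)
t=0.060: state=(0.367)
continuing one RK4 step at a time; state shown every 10 steps (Δt=0.2):
t=0.200: state=(0.410)
t=0.400: state=(0.480)
t=0.600: state=(0.560)
t=0.800: state=(0.653)
t=1.000: state=(0.760)
t=1.200: state=(0.881)
t=1.400: state=(1.019)
t=1.600: state=(1.175)
t=1.800: state=(1.349)
t=2.000: state=(1.543)
t=2.200: state=(1.756)
t=2.400: state=(1.989)
t=2.600: state=(2.240)
t=2.800: state=(2.509)
t=3.000: state=(2.792)
t=3.200: state=(3.086)
t=3.400: state=(3.389)
t=3.600: state=(3.695)
t=3.800: state=(4.002)
t=4.000: state=(4.303)
t=4.200: state=(4.597)
t=4.400: state=(4.878)
t=4.600: state=(5.145)
t=4.800: state=(5.394)
t=5.000: state=(5.625)
t=5.200: state=(5.836)
t=5.400: state=(6.028)
t=5.600: state=(6.200)
t=5.800: state=(6.353)
t=6.000: state=(6.489)
t=6.080: state=(6.539)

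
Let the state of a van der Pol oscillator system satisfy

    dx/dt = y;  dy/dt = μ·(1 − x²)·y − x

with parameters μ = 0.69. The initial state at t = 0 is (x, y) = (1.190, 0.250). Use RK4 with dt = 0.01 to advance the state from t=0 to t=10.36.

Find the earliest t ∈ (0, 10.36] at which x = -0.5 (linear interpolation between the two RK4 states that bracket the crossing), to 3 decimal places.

t = 1.981

t=0.000: state=(1.190, 0.250)
step 1 (dt=0.01): k1=(0.250, -1.262), k2=(0.244, -1.262), k3=(0.244, -1.262), k4=(0.237, -1.262); state += dt/6·(k1+2k2+2k3+k4)
t=0.010: state=(1.192, 0.237)
t=0.020: state=(1.195, 0.225)
t=0.030: state=(1.197, 0.212)
continuing one RK4 step at a time; state shown every 50 steps (Δt=0.5):
t=0.500: state=(1.163, -0.343)
t=1.000: state=(0.862, -0.853)
t=1.500: state=(0.302, -1.401)
t=1.980: state=(-0.498, -1.881)
next step: t=1.990: state=(-0.517, -1.886) — x has crossed -0.5
linear interpolation between t=1.980 (-0.49799) and t=1.990 (-0.51683) → t≈1.981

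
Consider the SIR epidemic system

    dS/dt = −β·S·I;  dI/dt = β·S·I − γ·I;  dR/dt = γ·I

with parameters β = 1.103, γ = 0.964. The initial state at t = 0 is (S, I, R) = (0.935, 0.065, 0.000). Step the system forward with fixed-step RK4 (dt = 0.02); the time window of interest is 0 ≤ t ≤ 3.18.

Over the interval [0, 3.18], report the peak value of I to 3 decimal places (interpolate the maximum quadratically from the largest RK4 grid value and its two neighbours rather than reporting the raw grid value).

max I = 0.067

t=0.000: state=(0.935, 0.065, 0.000)
step 1 (dt=0.02): k1=(-0.067, 0.004, 0.063), k2=(-0.067, 0.004, 0.063), k3=(-0.067, 0.004, 0.063), k4=(-0.067, 0.004, 0.063); state += dt/6·(k1+2k2+2k3+k4)
t=0.020: state=(0.934, 0.065, 0.001)
t=0.040: state=(0.932, 0.065, 0.003)
t=0.060: state=(0.931, 0.065, 0.004)
continuing one RK4 step at a time; state shown every 10 steps (Δt=0.2):
t=0.200: state=(0.922, 0.066, 0.013)
t=0.400: state=(0.908, 0.066, 0.025)
t=0.600: state=(0.895, 0.067, 0.038)
t=0.800: state=(0.882, 0.067, 0.051)
t=1.000: state=(0.869, 0.067, 0.064)
t=1.200: state=(0.856, 0.067, 0.077)
t=1.400: state=(0.844, 0.066, 0.090)
t=1.600: state=(0.831, 0.066, 0.103)
t=1.800: state=(0.820, 0.065, 0.115)
t=2.000: state=(0.808, 0.064, 0.128)
t=2.200: state=(0.797, 0.063, 0.140)
t=2.400: state=(0.786, 0.062, 0.152)
t=2.600: state=(0.775, 0.061, 0.164)
t=2.800: state=(0.765, 0.060, 0.176)
t=3.000: state=(0.755, 0.058, 0.187)
t=3.180: state=(0.746, 0.057, 0.197)
largest grid value and its neighbours: I(0.900)=0.06703, I(0.920)=0.06704, I(0.940)=0.06704
parabola through these three points peaks at t≈0.922 with I≈0.06704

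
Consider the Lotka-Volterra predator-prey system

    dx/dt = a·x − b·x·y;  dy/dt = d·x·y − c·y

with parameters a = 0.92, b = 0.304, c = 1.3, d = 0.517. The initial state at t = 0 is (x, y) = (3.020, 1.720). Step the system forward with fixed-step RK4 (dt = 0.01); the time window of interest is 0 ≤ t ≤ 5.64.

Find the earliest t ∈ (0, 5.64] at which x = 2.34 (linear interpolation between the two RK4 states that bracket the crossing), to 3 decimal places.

t=0.000: state=(3.020, 1.720)
step 1 (dt=0.01): k1=(1.199, 0.450), k2=(1.200, 0.455), k3=(1.200, 0.455), k4=(1.200, 0.461); state += dt/6·(k1+2k2+2k3+k4)
t=0.010: state=(3.032, 1.725)
t=0.020: state=(3.044, 1.729)
t=0.030: state=(3.056, 1.734)
continuing one RK4 step at a time; state shown every 20 steps (Δt=0.2):
t=0.200: state=(3.259, 1.835)
t=0.400: state=(3.487, 2.006)
t=0.600: state=(3.685, 2.241)
t=0.800: state=(3.830, 2.550)
t=1.000: state=(3.899, 2.934)
t=1.200: state=(3.868, 3.384)
t=1.400: state=(3.730, 3.868)
t=1.600: state=(3.493, 4.336)
t=1.800: state=(3.186, 4.724)
t=2.000: state=(2.849, 4.977)
t=2.200: state=(2.522, 5.065)
t=2.320: state=(2.342, 5.038)
next step: t=2.330: state=(2.328, 5.034) — x has crossed 2.34
linear interpolation between t=2.320 (2.34184) and t=2.330 (2.32758) → t≈2.321

t = 2.321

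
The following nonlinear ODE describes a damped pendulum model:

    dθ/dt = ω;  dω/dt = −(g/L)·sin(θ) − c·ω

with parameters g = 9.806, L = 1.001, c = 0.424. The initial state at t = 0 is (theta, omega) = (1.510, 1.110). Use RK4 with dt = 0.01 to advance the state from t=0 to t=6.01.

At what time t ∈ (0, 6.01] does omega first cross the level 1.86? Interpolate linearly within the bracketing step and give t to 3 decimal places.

t=0.000: state=(1.510, 1.110)
step 1 (dt=0.01): k1=(1.110, -10.249), k2=(1.059, -10.230), k3=(1.059, -10.230), k4=(1.008, -10.211); state += dt/6·(k1+2k2+2k3+k4)
t=0.010: state=(1.521, 1.008)
t=0.020: state=(1.530, 0.906)
t=0.030: state=(1.539, 0.804)
continuing one RK4 step at a time; state shown every 20 steps (Δt=0.2):
t=0.200: state=(1.532, -0.858)
t=0.400: state=(1.179, -2.624)
t=0.600: state=(0.520, -3.815)
t=0.800: state=(-0.259, -3.729)
t=1.000: state=(-0.886, -2.383)
t=1.200: state=(-1.181, -0.551)
t=1.400: state=(-1.110, 1.226)
t=1.480: state=(-0.987, 1.854)
next step: t=1.490: state=(-0.968, 1.927) — omega has crossed 1.86
linear interpolation between t=1.480 (1.85429) and t=1.490 (1.92748) → t≈1.481

t = 1.481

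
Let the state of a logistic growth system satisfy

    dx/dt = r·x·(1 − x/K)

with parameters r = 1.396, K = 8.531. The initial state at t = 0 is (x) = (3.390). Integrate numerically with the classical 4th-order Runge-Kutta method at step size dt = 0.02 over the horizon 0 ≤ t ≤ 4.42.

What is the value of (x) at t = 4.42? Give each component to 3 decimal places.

t=0.000: state=(3.390)
step 1 (dt=0.02): k1=(2.852), k2=(2.860), k3=(2.860), k4=(2.868); state += dt/6·(k1+2k2+2k3+k4)
t=0.020: state=(3.447)
t=0.040: state=(3.505)
t=0.060: state=(3.562)
continuing one RK4 step at a time; state shown every 10 steps (Δt=0.2):
t=0.200: state=(3.973)
t=0.400: state=(4.568)
t=0.600: state=(5.151)
t=0.800: state=(5.701)
t=1.000: state=(6.202)
t=1.200: state=(6.644)
t=1.400: state=(7.022)
t=1.600: state=(7.339)
t=1.800: state=(7.597)
t=2.000: state=(7.805)
t=2.200: state=(7.971)
t=2.400: state=(8.100)
t=2.600: state=(8.201)
t=2.800: state=(8.279)
t=3.000: state=(8.339)
t=3.200: state=(8.385)
t=3.400: state=(8.420)
t=3.600: state=(8.447)
t=3.800: state=(8.467)
t=4.000: state=(8.483)
t=4.200: state=(8.494)
t=4.400: state=(8.503)
t=4.420: state=(8.504)

(x) = (8.504)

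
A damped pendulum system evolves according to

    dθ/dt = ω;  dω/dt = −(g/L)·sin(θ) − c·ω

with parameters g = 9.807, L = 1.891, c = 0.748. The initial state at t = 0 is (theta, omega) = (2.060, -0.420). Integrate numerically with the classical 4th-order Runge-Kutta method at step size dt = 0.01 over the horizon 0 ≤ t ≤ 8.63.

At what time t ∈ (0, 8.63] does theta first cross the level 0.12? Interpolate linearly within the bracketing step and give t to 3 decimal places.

t=0.000: state=(2.060, -0.420)
step 1 (dt=0.01): k1=(-0.420, -4.264), k2=(-0.441, -4.253), k3=(-0.441, -4.253), k4=(-0.463, -4.243); state += dt/6·(k1+2k2+2k3+k4)
t=0.010: state=(2.056, -0.463)
t=0.020: state=(2.051, -0.505)
t=0.030: state=(2.045, -0.547)
continuing one RK4 step at a time; state shown every 50 steps (Δt=0.5):
t=0.500: state=(1.347, -2.365)
t=0.930: state=(0.138, -2.908)
next step: t=0.940: state=(0.109, -2.893) — theta has crossed 0.12
linear interpolation between t=0.930 (0.13816) and t=0.940 (0.10915) → t≈0.936

t = 0.936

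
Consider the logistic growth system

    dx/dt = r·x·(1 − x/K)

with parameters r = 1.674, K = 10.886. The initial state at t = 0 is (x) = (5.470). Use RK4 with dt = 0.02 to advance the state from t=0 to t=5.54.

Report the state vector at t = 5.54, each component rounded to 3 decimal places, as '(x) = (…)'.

(x) = (10.885)

t=0.000: state=(5.470)
step 1 (dt=0.02): k1=(4.556), k2=(4.555), k3=(4.555), k4=(4.554); state += dt/6·(k1+2k2+2k3+k4)
t=0.020: state=(5.561)
t=0.040: state=(5.652)
t=0.060: state=(5.743)
continuing one RK4 step at a time; state shown every 10 steps (Δt=0.2):
t=0.200: state=(6.372)
t=0.400: state=(7.224)
t=0.600: state=(7.989)
t=0.800: state=(8.643)
t=1.000: state=(9.182)
t=1.200: state=(9.610)
t=1.400: state=(9.941)
t=1.600: state=(10.193)
t=1.800: state=(10.381)
t=2.000: state=(10.520)
t=2.200: state=(10.621)
t=2.400: state=(10.695)
t=2.600: state=(10.749)
t=2.800: state=(10.788)
t=3.000: state=(10.815)
t=3.200: state=(10.835)
t=3.400: state=(10.850)
t=3.600: state=(10.860)
t=3.800: state=(10.867)
t=4.000: state=(10.873)
t=4.200: state=(10.876)
t=4.400: state=(10.879)
t=4.600: state=(10.881)
t=4.800: state=(10.883)
t=5.000: state=(10.884)
t=5.200: state=(10.884)
t=5.400: state=(10.885)
t=5.540: state=(10.885)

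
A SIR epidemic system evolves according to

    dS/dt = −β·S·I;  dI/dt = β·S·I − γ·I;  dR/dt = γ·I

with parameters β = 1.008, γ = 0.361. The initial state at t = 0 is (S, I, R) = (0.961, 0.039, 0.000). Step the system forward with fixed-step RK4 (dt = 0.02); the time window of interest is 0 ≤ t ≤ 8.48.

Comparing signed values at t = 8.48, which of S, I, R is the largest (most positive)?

t=0.000: state=(0.961, 0.039, 0.000)
step 1 (dt=0.02): k1=(-0.038, 0.024, 0.014), k2=(-0.038, 0.024, 0.014), k3=(-0.038, 0.024, 0.014), k4=(-0.038, 0.024, 0.014); state += dt/6·(k1+2k2+2k3+k4)
t=0.020: state=(0.960, 0.039, 0.000)
t=0.040: state=(0.959, 0.040, 0.001)
t=0.060: state=(0.959, 0.040, 0.001)
continuing one RK4 step at a time; state shown every 25 steps (Δt=0.5):
t=0.500: state=(0.939, 0.053, 0.008)
t=1.000: state=(0.911, 0.070, 0.019)
t=1.500: state=(0.875, 0.092, 0.034)
t=2.000: state=(0.830, 0.118, 0.053)
t=2.500: state=(0.776, 0.147, 0.076)
t=3.000: state=(0.715, 0.179, 0.106)
t=3.500: state=(0.648, 0.211, 0.141)
t=4.000: state=(0.579, 0.240, 0.182)
t=4.500: state=(0.509, 0.263, 0.227)
t=5.000: state=(0.444, 0.279, 0.276)
t=5.500: state=(0.385, 0.287, 0.328)
t=6.000: state=(0.333, 0.287, 0.380)
t=6.500: state=(0.288, 0.281, 0.431)
t=7.000: state=(0.251, 0.268, 0.481)
t=7.500: state=(0.220, 0.252, 0.528)
t=8.000: state=(0.195, 0.234, 0.571)
t=8.480: state=(0.175, 0.215, 0.610)
compare at T: S=0.175, I=0.215, R=0.610

largest component: R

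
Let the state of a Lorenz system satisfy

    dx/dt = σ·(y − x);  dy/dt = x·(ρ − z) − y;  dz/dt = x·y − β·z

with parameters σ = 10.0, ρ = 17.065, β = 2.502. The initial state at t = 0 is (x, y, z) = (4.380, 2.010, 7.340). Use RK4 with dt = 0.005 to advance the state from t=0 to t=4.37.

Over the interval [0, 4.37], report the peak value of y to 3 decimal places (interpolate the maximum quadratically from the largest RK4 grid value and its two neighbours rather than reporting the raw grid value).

t=0.000: state=(4.380, 2.010, 7.340)
step 1 (dt=0.005): k1=(-23.700, 40.586, -9.561), k2=(-22.093, 40.011, -9.182), k3=(-22.147, 40.048, -9.182), k4=(-20.590, 39.504, -8.814); state += dt/6·(k1+2k2+2k3+k4)
t=0.005: state=(4.269, 2.210, 7.294)
t=0.010: state=(4.174, 2.405, 7.252)
t=0.015: state=(4.092, 2.596, 7.213)
continuing one RK4 step at a time; state shown every 40 steps (Δt=0.2):
t=0.200: state=(6.551, 9.643, 9.182)
t=0.400: state=(10.491, 8.810, 22.491)
t=0.600: state=(3.656, 1.125, 18.005)
t=0.800: state=(1.746, 1.859, 11.364)
t=1.000: state=(3.302, 4.834, 8.138)
t=1.200: state=(8.294, 11.328, 12.845)
t=1.400: state=(8.676, 5.359, 22.470)
t=1.600: state=(2.930, 1.570, 15.817)
t=1.800: state=(2.489, 3.116, 10.419)
t=2.000: state=(5.353, 7.686, 9.599)
t=2.200: state=(9.877, 10.425, 19.073)
t=2.400: state=(5.572, 2.703, 19.535)
t=2.600: state=(2.745, 2.604, 13.125)
t=2.800: state=(4.125, 5.620, 10.039)
t=3.000: state=(8.372, 10.482, 14.748)
t=3.200: state=(7.822, 5.224, 20.929)
t=3.400: state=(3.618, 2.687, 15.443)
t=3.600: state=(3.786, 4.724, 11.283)
t=3.800: state=(7.068, 9.156, 12.987)
t=4.000: state=(8.653, 7.317, 20.195)
t=4.200: state=(4.665, 3.192, 17.037)
t=4.370: state=(3.750, 4.034, 13.003)
largest grid value and its neighbours: y(0.300)=12.46918, y(0.305)=12.46996, y(0.310)=12.45089
parabola through these three points peaks at t≈0.303 with y≈12.47207

max y = 12.472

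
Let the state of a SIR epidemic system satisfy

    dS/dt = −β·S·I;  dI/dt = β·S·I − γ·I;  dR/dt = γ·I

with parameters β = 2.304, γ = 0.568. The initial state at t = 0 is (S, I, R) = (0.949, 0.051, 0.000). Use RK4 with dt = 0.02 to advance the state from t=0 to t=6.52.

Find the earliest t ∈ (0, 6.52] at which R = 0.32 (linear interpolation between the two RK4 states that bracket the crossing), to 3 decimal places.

t=0.000: state=(0.949, 0.051, 0.000)
step 1 (dt=0.02): k1=(-0.112, 0.083, 0.029), k2=(-0.113, 0.084, 0.029), k3=(-0.113, 0.084, 0.029), k4=(-0.115, 0.085, 0.030); state += dt/6·(k1+2k2+2k3+k4)
t=0.020: state=(0.947, 0.053, 0.001)
t=0.040: state=(0.944, 0.054, 0.001)
t=0.060: state=(0.942, 0.056, 0.002)
continuing one RK4 step at a time; state shown every 25 steps (Δt=0.5):
t=0.500: state=(0.868, 0.110, 0.022)
t=1.000: state=(0.725, 0.208, 0.066)
t=1.500: state=(0.533, 0.325, 0.142)
t=2.000: state=(0.348, 0.405, 0.247)
t=2.300: state=(0.261, 0.421, 0.318)
next step: t=2.320: state=(0.256, 0.421, 0.323) — R has crossed 0.32
linear interpolation between t=2.300 (0.31786) and t=2.320 (0.32264) → t≈2.309

t = 2.309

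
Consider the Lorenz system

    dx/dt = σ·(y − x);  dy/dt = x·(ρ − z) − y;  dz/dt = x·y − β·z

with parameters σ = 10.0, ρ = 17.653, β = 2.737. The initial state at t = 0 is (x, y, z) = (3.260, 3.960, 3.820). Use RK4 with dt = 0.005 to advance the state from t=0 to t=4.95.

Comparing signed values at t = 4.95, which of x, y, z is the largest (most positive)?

t=0.000: state=(3.260, 3.960, 3.820)
step 1 (dt=0.005): k1=(7.000, 41.136, 2.454), k2=(7.853, 41.255, 2.844), k3=(7.835, 41.281, 2.851), k4=(8.672, 41.424, 3.251); state += dt/6·(k1+2k2+2k3+k4)
t=0.005: state=(3.299, 4.166, 3.834)
t=0.010: state=(3.347, 4.374, 3.853)
t=0.015: state=(3.402, 4.585, 3.875)
continuing one RK4 step at a time; state shown every 40 steps (Δt=0.2):
t=0.200: state=(9.729, 14.518, 12.053)
t=0.400: state=(8.630, 2.542, 25.145)
t=0.600: state=(0.923, -0.395, 14.715)
t=0.800: state=(-0.005, -0.100, 8.502)
t=1.000: state=(-0.147, -0.244, 4.920)
t=1.200: state=(-0.590, -1.022, 2.880)
t=1.400: state=(-2.681, -4.743, 2.350)
t=1.600: state=(-10.733, -15.953, 13.190)
t=1.800: state=(-7.541, -0.681, 24.919)
t=2.000: state=(0.013, 1.208, 14.125)
t=2.200: state=(1.372, 2.063, 8.371)
t=2.400: state=(4.154, 6.614, 6.632)
t=2.600: state=(11.029, 13.580, 18.079)
t=2.800: state=(6.208, 1.689, 21.811)
t=3.000: state=(1.649, 1.172, 13.067)
t=3.200: state=(2.314, 3.367, 8.172)
t=3.400: state=(6.575, 9.962, 9.327)
t=3.600: state=(10.950, 9.157, 23.357)
t=3.800: state=(3.776, 1.258, 17.993)
t=4.000: state=(2.126, 2.466, 11.026)
t=4.200: state=(4.531, 6.746, 8.644)
t=4.400: state=(10.260, 12.258, 17.814)
t=4.600: state=(6.633, 2.942, 21.261)
t=4.800: state=(2.693, 2.348, 13.570)
t=4.950: state=(3.319, 4.431, 10.178)
compare at T: x=3.319, y=4.431, z=10.178

largest component: z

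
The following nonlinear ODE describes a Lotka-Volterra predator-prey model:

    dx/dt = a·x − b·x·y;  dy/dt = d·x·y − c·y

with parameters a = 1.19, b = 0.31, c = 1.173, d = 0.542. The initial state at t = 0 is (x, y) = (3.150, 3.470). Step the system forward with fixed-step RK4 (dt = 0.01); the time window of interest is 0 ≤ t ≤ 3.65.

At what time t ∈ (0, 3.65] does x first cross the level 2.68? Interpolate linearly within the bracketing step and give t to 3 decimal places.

t = 0.899

t=0.000: state=(3.150, 3.470)
step 1 (dt=0.01): k1=(0.360, 1.854), k2=(0.351, 1.862), k3=(0.351, 1.862), k4=(0.342, 1.871); state += dt/6·(k1+2k2+2k3+k4)
t=0.010: state=(3.154, 3.489)
t=0.020: state=(3.157, 3.507)
t=0.030: state=(3.160, 3.526)
continuing one RK4 step at a time; state shown every 20 steps (Δt=0.2):
t=0.200: state=(3.184, 3.871)
t=0.400: state=(3.135, 4.315)
t=0.600: state=(3.001, 4.763)
t=0.800: state=(2.798, 5.161)
t=0.890: state=(2.691, 5.309)
next step: t=0.900: state=(2.679, 5.324) — x has crossed 2.68
linear interpolation between t=0.890 (2.69092) and t=0.900 (2.67862) → t≈0.899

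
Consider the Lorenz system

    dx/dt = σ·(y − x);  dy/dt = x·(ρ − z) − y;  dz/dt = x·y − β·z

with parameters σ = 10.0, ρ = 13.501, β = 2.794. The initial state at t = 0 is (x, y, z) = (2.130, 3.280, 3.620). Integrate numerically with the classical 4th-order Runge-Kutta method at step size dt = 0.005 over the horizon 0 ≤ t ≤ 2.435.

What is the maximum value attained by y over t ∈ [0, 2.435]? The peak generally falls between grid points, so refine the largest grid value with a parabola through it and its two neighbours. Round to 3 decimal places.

t=0.000: state=(2.130, 3.280, 3.620)
step 1 (dt=0.005): k1=(11.500, 17.767, -3.128), k2=(11.657, 18.023, -2.916), k3=(11.659, 18.025, -2.915), k4=(11.818, 18.284, -2.699); state += dt/6·(k1+2k2+2k3+k4)
t=0.005: state=(2.188, 3.370, 3.605)
t=0.010: state=(2.248, 3.463, 3.593)
t=0.015: state=(2.310, 3.558, 3.583)
continuing one RK4 step at a time; state shown every 20 steps (Δt=0.1):
t=0.100: state=(3.659, 5.629, 3.865)
t=0.200: state=(6.133, 9.066, 6.117)
t=0.300: state=(9.072, 11.544, 11.831)
t=0.400: state=(9.913, 8.751, 17.999)
t=0.500: state=(7.206, 3.652, 18.218)
t=0.600: state=(4.042, 1.585, 14.925)
t=0.700: state=(2.398, 1.474, 11.673)
t=0.800: state=(1.975, 1.963, 9.138)
t=0.900: state=(2.265, 2.834, 7.344)
t=1.000: state=(3.116, 4.266, 6.382)
t=1.100: state=(4.605, 6.442, 6.639)
t=1.200: state=(6.710, 8.962, 8.911)
t=1.300: state=(8.622, 9.850, 13.339)
t=1.400: state=(8.614, 7.322, 16.843)
t=1.500: state=(6.542, 4.107, 16.463)
t=1.600: state=(4.414, 2.768, 13.990)
t=1.700: state=(3.333, 2.781, 11.465)
t=1.800: state=(3.204, 3.452, 9.532)
t=1.900: state=(3.770, 4.638, 8.426)
t=2.000: state=(4.915, 6.316, 8.454)
t=2.100: state=(6.467, 8.069, 10.033)
t=2.200: state=(7.799, 8.664, 12.977)
t=2.300: state=(7.892, 7.180, 15.411)
t=2.400: state=(6.614, 4.996, 15.496)
t=2.435: state=(6.045, 4.436, 15.044)
largest grid value and its neighbours: y(0.300)=11.54448, y(0.305)=11.55478, y(0.310)=11.54927
parabola through these three points peaks at t≈0.306 with y≈11.55497

max y = 11.555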